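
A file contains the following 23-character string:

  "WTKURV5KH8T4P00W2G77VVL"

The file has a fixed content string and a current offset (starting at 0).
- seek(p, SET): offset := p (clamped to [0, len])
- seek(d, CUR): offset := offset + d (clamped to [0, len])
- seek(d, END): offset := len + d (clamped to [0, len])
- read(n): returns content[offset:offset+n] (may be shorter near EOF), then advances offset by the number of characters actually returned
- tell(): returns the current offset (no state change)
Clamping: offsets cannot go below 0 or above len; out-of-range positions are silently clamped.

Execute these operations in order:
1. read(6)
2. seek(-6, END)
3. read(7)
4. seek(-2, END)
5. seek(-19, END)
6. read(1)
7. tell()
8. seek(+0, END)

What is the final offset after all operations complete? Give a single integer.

Answer: 23

Derivation:
After 1 (read(6)): returned 'WTKURV', offset=6
After 2 (seek(-6, END)): offset=17
After 3 (read(7)): returned 'G77VVL', offset=23
After 4 (seek(-2, END)): offset=21
After 5 (seek(-19, END)): offset=4
After 6 (read(1)): returned 'R', offset=5
After 7 (tell()): offset=5
After 8 (seek(+0, END)): offset=23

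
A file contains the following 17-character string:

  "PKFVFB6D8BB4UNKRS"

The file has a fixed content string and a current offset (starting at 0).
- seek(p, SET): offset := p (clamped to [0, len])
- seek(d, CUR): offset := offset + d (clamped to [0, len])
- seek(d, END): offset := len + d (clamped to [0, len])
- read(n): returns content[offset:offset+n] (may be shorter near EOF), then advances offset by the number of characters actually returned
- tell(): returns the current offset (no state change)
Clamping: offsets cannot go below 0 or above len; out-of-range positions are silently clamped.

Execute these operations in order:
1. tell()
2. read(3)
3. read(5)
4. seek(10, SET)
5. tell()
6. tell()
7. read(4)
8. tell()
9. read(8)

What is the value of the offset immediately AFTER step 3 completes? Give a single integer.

After 1 (tell()): offset=0
After 2 (read(3)): returned 'PKF', offset=3
After 3 (read(5)): returned 'VFB6D', offset=8

Answer: 8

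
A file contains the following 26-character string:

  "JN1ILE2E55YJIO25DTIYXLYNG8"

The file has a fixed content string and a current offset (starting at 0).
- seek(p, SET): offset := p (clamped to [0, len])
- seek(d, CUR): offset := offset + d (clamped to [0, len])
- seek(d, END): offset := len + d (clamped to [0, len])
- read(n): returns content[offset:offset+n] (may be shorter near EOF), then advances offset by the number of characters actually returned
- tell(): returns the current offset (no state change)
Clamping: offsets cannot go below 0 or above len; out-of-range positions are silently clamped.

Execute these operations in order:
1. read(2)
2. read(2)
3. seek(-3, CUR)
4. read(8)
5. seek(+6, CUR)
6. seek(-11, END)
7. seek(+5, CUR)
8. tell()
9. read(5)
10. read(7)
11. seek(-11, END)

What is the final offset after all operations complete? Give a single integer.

After 1 (read(2)): returned 'JN', offset=2
After 2 (read(2)): returned '1I', offset=4
After 3 (seek(-3, CUR)): offset=1
After 4 (read(8)): returned 'N1ILE2E5', offset=9
After 5 (seek(+6, CUR)): offset=15
After 6 (seek(-11, END)): offset=15
After 7 (seek(+5, CUR)): offset=20
After 8 (tell()): offset=20
After 9 (read(5)): returned 'XLYNG', offset=25
After 10 (read(7)): returned '8', offset=26
After 11 (seek(-11, END)): offset=15

Answer: 15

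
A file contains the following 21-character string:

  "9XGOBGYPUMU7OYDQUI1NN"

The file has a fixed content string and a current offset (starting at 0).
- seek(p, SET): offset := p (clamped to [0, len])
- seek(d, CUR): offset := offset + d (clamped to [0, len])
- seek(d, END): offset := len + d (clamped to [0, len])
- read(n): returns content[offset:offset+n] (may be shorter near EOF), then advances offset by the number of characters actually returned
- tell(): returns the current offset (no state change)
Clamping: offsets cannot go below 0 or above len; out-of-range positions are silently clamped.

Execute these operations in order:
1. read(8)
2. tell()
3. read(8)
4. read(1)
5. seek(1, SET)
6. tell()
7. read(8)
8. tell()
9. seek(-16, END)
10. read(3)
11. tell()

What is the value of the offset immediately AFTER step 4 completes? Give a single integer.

After 1 (read(8)): returned '9XGOBGYP', offset=8
After 2 (tell()): offset=8
After 3 (read(8)): returned 'UMU7OYDQ', offset=16
After 4 (read(1)): returned 'U', offset=17

Answer: 17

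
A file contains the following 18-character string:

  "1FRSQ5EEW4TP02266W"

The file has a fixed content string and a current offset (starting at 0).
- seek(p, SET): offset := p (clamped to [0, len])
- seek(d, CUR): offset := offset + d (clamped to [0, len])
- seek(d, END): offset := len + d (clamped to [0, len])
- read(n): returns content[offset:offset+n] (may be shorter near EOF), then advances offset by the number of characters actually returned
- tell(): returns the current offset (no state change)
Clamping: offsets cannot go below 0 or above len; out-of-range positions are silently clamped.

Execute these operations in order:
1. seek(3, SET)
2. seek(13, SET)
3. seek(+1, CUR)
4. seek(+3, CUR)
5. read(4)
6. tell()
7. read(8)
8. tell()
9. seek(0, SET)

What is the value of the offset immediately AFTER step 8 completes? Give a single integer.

Answer: 18

Derivation:
After 1 (seek(3, SET)): offset=3
After 2 (seek(13, SET)): offset=13
After 3 (seek(+1, CUR)): offset=14
After 4 (seek(+3, CUR)): offset=17
After 5 (read(4)): returned 'W', offset=18
After 6 (tell()): offset=18
After 7 (read(8)): returned '', offset=18
After 8 (tell()): offset=18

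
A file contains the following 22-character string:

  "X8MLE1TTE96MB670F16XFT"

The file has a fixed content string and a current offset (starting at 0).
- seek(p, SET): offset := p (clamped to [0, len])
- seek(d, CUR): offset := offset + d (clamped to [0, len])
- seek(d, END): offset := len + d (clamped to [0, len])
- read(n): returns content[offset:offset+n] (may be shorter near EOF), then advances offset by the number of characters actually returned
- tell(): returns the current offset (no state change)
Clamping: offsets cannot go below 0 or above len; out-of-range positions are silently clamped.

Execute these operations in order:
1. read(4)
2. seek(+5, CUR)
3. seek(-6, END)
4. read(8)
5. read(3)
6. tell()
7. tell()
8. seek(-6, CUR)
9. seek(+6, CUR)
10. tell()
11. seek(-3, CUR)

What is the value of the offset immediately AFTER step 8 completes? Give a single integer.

Answer: 16

Derivation:
After 1 (read(4)): returned 'X8ML', offset=4
After 2 (seek(+5, CUR)): offset=9
After 3 (seek(-6, END)): offset=16
After 4 (read(8)): returned 'F16XFT', offset=22
After 5 (read(3)): returned '', offset=22
After 6 (tell()): offset=22
After 7 (tell()): offset=22
After 8 (seek(-6, CUR)): offset=16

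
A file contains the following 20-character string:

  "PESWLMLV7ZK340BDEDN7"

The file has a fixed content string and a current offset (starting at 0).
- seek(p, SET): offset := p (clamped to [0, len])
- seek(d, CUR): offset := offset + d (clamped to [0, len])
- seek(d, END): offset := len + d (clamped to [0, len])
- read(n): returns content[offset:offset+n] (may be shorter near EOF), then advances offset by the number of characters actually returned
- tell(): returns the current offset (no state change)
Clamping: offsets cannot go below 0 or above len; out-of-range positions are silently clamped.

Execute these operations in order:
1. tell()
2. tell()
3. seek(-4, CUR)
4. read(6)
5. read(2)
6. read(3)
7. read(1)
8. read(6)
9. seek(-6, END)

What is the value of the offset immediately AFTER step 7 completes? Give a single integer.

Answer: 12

Derivation:
After 1 (tell()): offset=0
After 2 (tell()): offset=0
After 3 (seek(-4, CUR)): offset=0
After 4 (read(6)): returned 'PESWLM', offset=6
After 5 (read(2)): returned 'LV', offset=8
After 6 (read(3)): returned '7ZK', offset=11
After 7 (read(1)): returned '3', offset=12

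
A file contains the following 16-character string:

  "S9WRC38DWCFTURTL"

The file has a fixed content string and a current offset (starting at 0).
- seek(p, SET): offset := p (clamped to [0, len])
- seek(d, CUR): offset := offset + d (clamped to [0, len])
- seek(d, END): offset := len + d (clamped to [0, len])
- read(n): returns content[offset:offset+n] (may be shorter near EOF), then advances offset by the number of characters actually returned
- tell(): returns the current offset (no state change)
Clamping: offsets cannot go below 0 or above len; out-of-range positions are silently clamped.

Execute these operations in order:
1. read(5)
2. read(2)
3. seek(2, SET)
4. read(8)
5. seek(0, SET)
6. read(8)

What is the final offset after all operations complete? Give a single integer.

Answer: 8

Derivation:
After 1 (read(5)): returned 'S9WRC', offset=5
After 2 (read(2)): returned '38', offset=7
After 3 (seek(2, SET)): offset=2
After 4 (read(8)): returned 'WRC38DWC', offset=10
After 5 (seek(0, SET)): offset=0
After 6 (read(8)): returned 'S9WRC38D', offset=8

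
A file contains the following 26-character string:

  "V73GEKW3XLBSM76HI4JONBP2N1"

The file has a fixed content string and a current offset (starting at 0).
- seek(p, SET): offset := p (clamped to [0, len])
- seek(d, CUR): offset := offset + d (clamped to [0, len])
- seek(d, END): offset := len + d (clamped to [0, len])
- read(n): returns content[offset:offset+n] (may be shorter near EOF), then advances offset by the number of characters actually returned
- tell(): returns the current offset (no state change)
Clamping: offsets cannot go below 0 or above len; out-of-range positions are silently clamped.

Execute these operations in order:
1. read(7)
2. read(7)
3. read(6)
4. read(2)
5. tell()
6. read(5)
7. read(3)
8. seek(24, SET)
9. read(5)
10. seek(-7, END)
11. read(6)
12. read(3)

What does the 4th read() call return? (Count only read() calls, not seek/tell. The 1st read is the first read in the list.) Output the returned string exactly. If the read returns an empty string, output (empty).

Answer: NB

Derivation:
After 1 (read(7)): returned 'V73GEKW', offset=7
After 2 (read(7)): returned '3XLBSM7', offset=14
After 3 (read(6)): returned '6HI4JO', offset=20
After 4 (read(2)): returned 'NB', offset=22
After 5 (tell()): offset=22
After 6 (read(5)): returned 'P2N1', offset=26
After 7 (read(3)): returned '', offset=26
After 8 (seek(24, SET)): offset=24
After 9 (read(5)): returned 'N1', offset=26
After 10 (seek(-7, END)): offset=19
After 11 (read(6)): returned 'ONBP2N', offset=25
After 12 (read(3)): returned '1', offset=26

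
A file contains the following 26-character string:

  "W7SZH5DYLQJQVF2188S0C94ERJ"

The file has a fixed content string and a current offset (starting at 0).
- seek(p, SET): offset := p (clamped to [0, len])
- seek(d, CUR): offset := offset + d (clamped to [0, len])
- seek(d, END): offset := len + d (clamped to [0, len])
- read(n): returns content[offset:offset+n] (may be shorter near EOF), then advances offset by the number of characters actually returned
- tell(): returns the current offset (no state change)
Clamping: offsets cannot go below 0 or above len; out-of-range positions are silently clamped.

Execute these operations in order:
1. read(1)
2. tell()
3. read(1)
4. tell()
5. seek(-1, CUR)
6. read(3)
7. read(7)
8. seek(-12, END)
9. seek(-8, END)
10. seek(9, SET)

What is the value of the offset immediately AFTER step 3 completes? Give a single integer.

Answer: 2

Derivation:
After 1 (read(1)): returned 'W', offset=1
After 2 (tell()): offset=1
After 3 (read(1)): returned '7', offset=2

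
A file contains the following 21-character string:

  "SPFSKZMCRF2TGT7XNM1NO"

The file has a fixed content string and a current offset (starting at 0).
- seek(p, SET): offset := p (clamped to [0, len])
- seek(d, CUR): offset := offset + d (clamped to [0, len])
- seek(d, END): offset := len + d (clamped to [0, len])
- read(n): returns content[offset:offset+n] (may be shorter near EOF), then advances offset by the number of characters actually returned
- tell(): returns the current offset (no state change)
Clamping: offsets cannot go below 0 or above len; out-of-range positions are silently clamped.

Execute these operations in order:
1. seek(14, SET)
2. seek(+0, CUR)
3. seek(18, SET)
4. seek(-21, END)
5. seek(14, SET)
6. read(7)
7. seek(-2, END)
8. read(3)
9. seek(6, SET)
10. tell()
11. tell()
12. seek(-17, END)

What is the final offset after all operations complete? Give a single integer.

After 1 (seek(14, SET)): offset=14
After 2 (seek(+0, CUR)): offset=14
After 3 (seek(18, SET)): offset=18
After 4 (seek(-21, END)): offset=0
After 5 (seek(14, SET)): offset=14
After 6 (read(7)): returned '7XNM1NO', offset=21
After 7 (seek(-2, END)): offset=19
After 8 (read(3)): returned 'NO', offset=21
After 9 (seek(6, SET)): offset=6
After 10 (tell()): offset=6
After 11 (tell()): offset=6
After 12 (seek(-17, END)): offset=4

Answer: 4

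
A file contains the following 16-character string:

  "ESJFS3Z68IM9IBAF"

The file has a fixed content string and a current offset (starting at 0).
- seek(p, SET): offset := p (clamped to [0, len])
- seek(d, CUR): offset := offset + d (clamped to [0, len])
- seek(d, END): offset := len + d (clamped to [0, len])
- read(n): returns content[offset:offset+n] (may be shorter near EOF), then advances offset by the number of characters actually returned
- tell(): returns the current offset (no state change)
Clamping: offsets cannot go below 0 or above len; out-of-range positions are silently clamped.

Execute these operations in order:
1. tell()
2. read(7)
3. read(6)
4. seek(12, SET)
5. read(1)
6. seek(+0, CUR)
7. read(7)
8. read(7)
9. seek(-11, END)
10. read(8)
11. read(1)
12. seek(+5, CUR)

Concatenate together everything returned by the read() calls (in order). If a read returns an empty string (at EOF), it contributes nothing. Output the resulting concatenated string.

Answer: ESJFS3Z68IM9IIBAF3Z68IM9IB

Derivation:
After 1 (tell()): offset=0
After 2 (read(7)): returned 'ESJFS3Z', offset=7
After 3 (read(6)): returned '68IM9I', offset=13
After 4 (seek(12, SET)): offset=12
After 5 (read(1)): returned 'I', offset=13
After 6 (seek(+0, CUR)): offset=13
After 7 (read(7)): returned 'BAF', offset=16
After 8 (read(7)): returned '', offset=16
After 9 (seek(-11, END)): offset=5
After 10 (read(8)): returned '3Z68IM9I', offset=13
After 11 (read(1)): returned 'B', offset=14
After 12 (seek(+5, CUR)): offset=16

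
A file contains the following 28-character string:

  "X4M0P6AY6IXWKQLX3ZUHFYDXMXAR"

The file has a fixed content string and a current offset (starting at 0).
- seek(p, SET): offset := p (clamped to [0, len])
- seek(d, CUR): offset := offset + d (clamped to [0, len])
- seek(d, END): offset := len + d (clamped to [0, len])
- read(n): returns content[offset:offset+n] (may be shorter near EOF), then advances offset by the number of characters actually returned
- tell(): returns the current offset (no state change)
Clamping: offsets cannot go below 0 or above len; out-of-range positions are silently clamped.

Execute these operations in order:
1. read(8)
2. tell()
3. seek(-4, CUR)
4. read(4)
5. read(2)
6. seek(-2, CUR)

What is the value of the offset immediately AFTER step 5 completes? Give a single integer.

Answer: 10

Derivation:
After 1 (read(8)): returned 'X4M0P6AY', offset=8
After 2 (tell()): offset=8
After 3 (seek(-4, CUR)): offset=4
After 4 (read(4)): returned 'P6AY', offset=8
After 5 (read(2)): returned '6I', offset=10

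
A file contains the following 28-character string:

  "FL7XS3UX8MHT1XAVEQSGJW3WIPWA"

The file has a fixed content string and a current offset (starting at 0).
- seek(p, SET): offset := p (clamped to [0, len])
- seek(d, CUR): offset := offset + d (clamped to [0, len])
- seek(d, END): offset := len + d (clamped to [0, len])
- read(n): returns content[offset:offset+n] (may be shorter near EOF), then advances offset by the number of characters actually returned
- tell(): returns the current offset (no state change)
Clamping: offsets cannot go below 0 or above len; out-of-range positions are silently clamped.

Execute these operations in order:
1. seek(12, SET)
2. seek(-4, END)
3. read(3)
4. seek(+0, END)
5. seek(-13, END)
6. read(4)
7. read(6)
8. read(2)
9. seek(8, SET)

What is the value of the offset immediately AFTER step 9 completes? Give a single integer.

Answer: 8

Derivation:
After 1 (seek(12, SET)): offset=12
After 2 (seek(-4, END)): offset=24
After 3 (read(3)): returned 'IPW', offset=27
After 4 (seek(+0, END)): offset=28
After 5 (seek(-13, END)): offset=15
After 6 (read(4)): returned 'VEQS', offset=19
After 7 (read(6)): returned 'GJW3WI', offset=25
After 8 (read(2)): returned 'PW', offset=27
After 9 (seek(8, SET)): offset=8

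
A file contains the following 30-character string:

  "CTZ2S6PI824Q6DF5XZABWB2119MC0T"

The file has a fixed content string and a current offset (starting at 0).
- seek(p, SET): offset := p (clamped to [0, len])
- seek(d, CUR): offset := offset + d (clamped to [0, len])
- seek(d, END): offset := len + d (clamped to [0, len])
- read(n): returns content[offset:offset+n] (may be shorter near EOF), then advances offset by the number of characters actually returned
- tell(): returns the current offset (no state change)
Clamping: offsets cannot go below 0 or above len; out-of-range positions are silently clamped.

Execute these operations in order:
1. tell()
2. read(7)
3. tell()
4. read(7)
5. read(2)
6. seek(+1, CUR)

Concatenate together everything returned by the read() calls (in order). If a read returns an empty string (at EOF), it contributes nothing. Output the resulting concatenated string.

Answer: CTZ2S6PI824Q6DF5

Derivation:
After 1 (tell()): offset=0
After 2 (read(7)): returned 'CTZ2S6P', offset=7
After 3 (tell()): offset=7
After 4 (read(7)): returned 'I824Q6D', offset=14
After 5 (read(2)): returned 'F5', offset=16
After 6 (seek(+1, CUR)): offset=17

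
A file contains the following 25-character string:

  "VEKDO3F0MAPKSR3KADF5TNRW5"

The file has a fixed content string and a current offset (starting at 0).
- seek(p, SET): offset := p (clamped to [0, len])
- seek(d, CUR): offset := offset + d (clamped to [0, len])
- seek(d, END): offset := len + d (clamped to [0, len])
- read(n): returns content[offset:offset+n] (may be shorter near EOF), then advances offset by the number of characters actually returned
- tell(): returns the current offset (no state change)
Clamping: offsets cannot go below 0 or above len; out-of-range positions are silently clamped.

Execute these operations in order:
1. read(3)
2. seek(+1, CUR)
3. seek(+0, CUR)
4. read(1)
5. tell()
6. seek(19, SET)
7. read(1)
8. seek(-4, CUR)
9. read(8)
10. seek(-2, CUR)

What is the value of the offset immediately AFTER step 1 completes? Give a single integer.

Answer: 3

Derivation:
After 1 (read(3)): returned 'VEK', offset=3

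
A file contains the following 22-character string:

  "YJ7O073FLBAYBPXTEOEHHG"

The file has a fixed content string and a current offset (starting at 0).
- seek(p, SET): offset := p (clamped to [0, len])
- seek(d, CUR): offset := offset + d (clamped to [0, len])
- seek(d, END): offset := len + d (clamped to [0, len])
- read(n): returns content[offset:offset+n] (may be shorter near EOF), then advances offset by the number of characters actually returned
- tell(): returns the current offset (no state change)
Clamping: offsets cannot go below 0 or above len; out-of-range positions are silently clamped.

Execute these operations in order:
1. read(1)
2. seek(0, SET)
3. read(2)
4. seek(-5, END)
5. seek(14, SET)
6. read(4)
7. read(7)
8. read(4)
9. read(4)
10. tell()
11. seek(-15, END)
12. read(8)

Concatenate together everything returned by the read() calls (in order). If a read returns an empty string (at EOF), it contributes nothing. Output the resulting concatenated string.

After 1 (read(1)): returned 'Y', offset=1
After 2 (seek(0, SET)): offset=0
After 3 (read(2)): returned 'YJ', offset=2
After 4 (seek(-5, END)): offset=17
After 5 (seek(14, SET)): offset=14
After 6 (read(4)): returned 'XTEO', offset=18
After 7 (read(7)): returned 'EHHG', offset=22
After 8 (read(4)): returned '', offset=22
After 9 (read(4)): returned '', offset=22
After 10 (tell()): offset=22
After 11 (seek(-15, END)): offset=7
After 12 (read(8)): returned 'FLBAYBPX', offset=15

Answer: YYJXTEOEHHGFLBAYBPX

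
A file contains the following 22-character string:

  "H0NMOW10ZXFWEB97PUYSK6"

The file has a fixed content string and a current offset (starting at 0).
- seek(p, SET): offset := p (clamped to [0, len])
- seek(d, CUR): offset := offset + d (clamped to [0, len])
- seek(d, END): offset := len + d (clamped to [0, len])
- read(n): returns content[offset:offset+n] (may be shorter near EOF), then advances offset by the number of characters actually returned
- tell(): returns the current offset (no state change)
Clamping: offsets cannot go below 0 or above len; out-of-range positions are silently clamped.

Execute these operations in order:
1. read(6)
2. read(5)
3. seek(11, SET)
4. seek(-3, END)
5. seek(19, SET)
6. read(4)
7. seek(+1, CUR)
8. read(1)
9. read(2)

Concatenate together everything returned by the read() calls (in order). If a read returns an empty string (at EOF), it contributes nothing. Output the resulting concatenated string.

After 1 (read(6)): returned 'H0NMOW', offset=6
After 2 (read(5)): returned '10ZXF', offset=11
After 3 (seek(11, SET)): offset=11
After 4 (seek(-3, END)): offset=19
After 5 (seek(19, SET)): offset=19
After 6 (read(4)): returned 'SK6', offset=22
After 7 (seek(+1, CUR)): offset=22
After 8 (read(1)): returned '', offset=22
After 9 (read(2)): returned '', offset=22

Answer: H0NMOW10ZXFSK6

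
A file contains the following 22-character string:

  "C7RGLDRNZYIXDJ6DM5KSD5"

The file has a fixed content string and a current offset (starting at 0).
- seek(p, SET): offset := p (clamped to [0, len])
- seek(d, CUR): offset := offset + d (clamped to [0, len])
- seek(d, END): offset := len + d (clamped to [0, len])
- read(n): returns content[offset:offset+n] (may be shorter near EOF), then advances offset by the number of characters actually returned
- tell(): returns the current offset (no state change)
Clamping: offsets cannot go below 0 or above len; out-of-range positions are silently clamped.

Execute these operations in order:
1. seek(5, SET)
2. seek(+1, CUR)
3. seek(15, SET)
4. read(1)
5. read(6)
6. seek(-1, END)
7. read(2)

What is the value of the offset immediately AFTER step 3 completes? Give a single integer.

After 1 (seek(5, SET)): offset=5
After 2 (seek(+1, CUR)): offset=6
After 3 (seek(15, SET)): offset=15

Answer: 15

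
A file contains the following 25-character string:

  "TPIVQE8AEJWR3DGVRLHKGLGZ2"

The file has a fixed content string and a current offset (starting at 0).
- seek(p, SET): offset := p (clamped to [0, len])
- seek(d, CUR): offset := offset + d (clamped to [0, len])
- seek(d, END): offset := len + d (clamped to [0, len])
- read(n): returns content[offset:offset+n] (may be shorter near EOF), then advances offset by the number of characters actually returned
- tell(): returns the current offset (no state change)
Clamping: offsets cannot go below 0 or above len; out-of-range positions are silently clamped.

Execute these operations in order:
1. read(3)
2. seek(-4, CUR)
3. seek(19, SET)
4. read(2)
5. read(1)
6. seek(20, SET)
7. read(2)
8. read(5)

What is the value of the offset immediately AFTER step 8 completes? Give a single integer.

Answer: 25

Derivation:
After 1 (read(3)): returned 'TPI', offset=3
After 2 (seek(-4, CUR)): offset=0
After 3 (seek(19, SET)): offset=19
After 4 (read(2)): returned 'KG', offset=21
After 5 (read(1)): returned 'L', offset=22
After 6 (seek(20, SET)): offset=20
After 7 (read(2)): returned 'GL', offset=22
After 8 (read(5)): returned 'GZ2', offset=25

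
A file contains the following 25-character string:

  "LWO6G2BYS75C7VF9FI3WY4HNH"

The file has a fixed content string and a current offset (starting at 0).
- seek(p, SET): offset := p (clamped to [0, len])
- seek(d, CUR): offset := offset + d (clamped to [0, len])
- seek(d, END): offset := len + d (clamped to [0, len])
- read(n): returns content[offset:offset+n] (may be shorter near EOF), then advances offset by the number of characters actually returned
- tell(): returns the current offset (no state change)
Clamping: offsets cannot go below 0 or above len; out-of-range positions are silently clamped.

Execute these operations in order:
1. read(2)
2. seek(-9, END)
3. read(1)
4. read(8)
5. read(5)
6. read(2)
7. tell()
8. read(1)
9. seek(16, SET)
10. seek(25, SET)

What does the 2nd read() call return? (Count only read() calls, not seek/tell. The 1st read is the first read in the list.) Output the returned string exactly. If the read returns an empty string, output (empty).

Answer: F

Derivation:
After 1 (read(2)): returned 'LW', offset=2
After 2 (seek(-9, END)): offset=16
After 3 (read(1)): returned 'F', offset=17
After 4 (read(8)): returned 'I3WY4HNH', offset=25
After 5 (read(5)): returned '', offset=25
After 6 (read(2)): returned '', offset=25
After 7 (tell()): offset=25
After 8 (read(1)): returned '', offset=25
After 9 (seek(16, SET)): offset=16
After 10 (seek(25, SET)): offset=25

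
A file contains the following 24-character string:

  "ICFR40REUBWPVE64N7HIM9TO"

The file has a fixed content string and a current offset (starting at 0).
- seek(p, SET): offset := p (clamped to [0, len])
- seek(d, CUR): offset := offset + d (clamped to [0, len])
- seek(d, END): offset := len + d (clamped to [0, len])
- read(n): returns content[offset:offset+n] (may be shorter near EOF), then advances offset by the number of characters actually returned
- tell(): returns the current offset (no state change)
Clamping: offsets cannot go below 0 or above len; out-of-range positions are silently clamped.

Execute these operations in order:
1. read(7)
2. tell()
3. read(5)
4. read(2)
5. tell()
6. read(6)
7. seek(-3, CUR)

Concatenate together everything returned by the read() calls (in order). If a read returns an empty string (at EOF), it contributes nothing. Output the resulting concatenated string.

After 1 (read(7)): returned 'ICFR40R', offset=7
After 2 (tell()): offset=7
After 3 (read(5)): returned 'EUBWP', offset=12
After 4 (read(2)): returned 'VE', offset=14
After 5 (tell()): offset=14
After 6 (read(6)): returned '64N7HI', offset=20
After 7 (seek(-3, CUR)): offset=17

Answer: ICFR40REUBWPVE64N7HI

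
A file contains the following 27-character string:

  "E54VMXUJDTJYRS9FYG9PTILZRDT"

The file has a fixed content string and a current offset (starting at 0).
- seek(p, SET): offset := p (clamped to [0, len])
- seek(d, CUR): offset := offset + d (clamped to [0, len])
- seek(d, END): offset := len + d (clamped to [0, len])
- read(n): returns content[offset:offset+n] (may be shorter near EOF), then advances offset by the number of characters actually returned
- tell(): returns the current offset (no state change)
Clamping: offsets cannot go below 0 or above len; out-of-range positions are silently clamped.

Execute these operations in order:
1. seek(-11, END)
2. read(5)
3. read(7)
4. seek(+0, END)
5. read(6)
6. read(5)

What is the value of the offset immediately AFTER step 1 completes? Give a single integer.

Answer: 16

Derivation:
After 1 (seek(-11, END)): offset=16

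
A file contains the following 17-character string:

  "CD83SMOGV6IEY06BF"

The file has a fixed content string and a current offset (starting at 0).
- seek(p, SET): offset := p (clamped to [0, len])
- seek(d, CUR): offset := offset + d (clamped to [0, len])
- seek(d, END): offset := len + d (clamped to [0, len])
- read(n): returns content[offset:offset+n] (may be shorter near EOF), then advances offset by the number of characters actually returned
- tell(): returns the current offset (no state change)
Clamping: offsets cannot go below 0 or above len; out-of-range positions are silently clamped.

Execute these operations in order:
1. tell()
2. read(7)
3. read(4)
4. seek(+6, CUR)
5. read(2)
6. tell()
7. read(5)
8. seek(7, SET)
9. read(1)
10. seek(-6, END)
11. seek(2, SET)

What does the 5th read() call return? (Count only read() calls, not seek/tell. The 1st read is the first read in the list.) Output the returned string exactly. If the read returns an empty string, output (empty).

Answer: G

Derivation:
After 1 (tell()): offset=0
After 2 (read(7)): returned 'CD83SMO', offset=7
After 3 (read(4)): returned 'GV6I', offset=11
After 4 (seek(+6, CUR)): offset=17
After 5 (read(2)): returned '', offset=17
After 6 (tell()): offset=17
After 7 (read(5)): returned '', offset=17
After 8 (seek(7, SET)): offset=7
After 9 (read(1)): returned 'G', offset=8
After 10 (seek(-6, END)): offset=11
After 11 (seek(2, SET)): offset=2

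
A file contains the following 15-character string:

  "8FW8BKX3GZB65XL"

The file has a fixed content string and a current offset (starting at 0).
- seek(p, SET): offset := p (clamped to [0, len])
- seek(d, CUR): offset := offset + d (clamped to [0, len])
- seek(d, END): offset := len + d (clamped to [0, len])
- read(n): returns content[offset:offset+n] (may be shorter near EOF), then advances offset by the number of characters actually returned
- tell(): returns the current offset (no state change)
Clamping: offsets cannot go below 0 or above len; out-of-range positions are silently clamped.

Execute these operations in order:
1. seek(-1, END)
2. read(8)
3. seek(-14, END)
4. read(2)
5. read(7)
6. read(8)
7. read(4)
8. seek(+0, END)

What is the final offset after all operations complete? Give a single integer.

Answer: 15

Derivation:
After 1 (seek(-1, END)): offset=14
After 2 (read(8)): returned 'L', offset=15
After 3 (seek(-14, END)): offset=1
After 4 (read(2)): returned 'FW', offset=3
After 5 (read(7)): returned '8BKX3GZ', offset=10
After 6 (read(8)): returned 'B65XL', offset=15
After 7 (read(4)): returned '', offset=15
After 8 (seek(+0, END)): offset=15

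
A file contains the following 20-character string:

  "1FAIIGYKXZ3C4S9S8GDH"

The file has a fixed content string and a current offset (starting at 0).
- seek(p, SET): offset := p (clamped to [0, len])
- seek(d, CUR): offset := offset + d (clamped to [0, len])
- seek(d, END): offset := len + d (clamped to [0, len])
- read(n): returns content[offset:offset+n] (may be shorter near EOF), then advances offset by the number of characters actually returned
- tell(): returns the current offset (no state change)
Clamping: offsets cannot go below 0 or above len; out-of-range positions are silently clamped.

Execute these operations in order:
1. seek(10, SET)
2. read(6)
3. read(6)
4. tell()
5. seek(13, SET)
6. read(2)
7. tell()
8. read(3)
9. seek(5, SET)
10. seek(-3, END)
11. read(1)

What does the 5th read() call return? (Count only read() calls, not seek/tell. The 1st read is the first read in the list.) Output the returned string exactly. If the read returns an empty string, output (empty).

After 1 (seek(10, SET)): offset=10
After 2 (read(6)): returned '3C4S9S', offset=16
After 3 (read(6)): returned '8GDH', offset=20
After 4 (tell()): offset=20
After 5 (seek(13, SET)): offset=13
After 6 (read(2)): returned 'S9', offset=15
After 7 (tell()): offset=15
After 8 (read(3)): returned 'S8G', offset=18
After 9 (seek(5, SET)): offset=5
After 10 (seek(-3, END)): offset=17
After 11 (read(1)): returned 'G', offset=18

Answer: G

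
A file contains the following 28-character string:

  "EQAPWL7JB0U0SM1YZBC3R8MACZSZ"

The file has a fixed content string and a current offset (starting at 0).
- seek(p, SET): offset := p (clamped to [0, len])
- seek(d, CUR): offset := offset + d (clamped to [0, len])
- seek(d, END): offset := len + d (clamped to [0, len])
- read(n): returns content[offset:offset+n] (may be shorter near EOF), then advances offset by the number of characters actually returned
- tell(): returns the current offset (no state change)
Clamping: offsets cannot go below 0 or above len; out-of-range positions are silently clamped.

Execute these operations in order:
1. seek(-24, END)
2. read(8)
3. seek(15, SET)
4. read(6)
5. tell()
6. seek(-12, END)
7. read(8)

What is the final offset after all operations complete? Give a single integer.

Answer: 24

Derivation:
After 1 (seek(-24, END)): offset=4
After 2 (read(8)): returned 'WL7JB0U0', offset=12
After 3 (seek(15, SET)): offset=15
After 4 (read(6)): returned 'YZBC3R', offset=21
After 5 (tell()): offset=21
After 6 (seek(-12, END)): offset=16
After 7 (read(8)): returned 'ZBC3R8MA', offset=24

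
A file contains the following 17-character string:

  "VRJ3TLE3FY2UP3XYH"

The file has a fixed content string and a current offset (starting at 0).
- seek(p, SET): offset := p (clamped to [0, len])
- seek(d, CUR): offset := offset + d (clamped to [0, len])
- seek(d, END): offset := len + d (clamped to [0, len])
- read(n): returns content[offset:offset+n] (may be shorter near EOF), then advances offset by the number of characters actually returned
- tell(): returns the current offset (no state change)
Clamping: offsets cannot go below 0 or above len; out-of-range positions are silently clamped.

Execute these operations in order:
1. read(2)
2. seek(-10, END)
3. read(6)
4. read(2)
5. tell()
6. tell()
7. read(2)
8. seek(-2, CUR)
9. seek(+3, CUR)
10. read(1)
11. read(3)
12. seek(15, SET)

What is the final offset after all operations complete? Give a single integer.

After 1 (read(2)): returned 'VR', offset=2
After 2 (seek(-10, END)): offset=7
After 3 (read(6)): returned '3FY2UP', offset=13
After 4 (read(2)): returned '3X', offset=15
After 5 (tell()): offset=15
After 6 (tell()): offset=15
After 7 (read(2)): returned 'YH', offset=17
After 8 (seek(-2, CUR)): offset=15
After 9 (seek(+3, CUR)): offset=17
After 10 (read(1)): returned '', offset=17
After 11 (read(3)): returned '', offset=17
After 12 (seek(15, SET)): offset=15

Answer: 15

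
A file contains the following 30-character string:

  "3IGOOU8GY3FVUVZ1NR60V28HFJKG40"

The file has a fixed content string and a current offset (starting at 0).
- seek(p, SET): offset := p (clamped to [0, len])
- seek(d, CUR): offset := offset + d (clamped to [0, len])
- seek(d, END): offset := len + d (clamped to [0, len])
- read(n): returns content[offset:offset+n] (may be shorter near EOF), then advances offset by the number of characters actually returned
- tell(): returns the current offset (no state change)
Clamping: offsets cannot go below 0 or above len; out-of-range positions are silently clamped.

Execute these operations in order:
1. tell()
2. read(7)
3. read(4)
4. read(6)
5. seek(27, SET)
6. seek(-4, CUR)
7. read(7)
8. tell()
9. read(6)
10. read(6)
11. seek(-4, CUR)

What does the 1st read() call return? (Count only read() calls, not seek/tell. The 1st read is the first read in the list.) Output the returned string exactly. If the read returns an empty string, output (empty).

After 1 (tell()): offset=0
After 2 (read(7)): returned '3IGOOU8', offset=7
After 3 (read(4)): returned 'GY3F', offset=11
After 4 (read(6)): returned 'VUVZ1N', offset=17
After 5 (seek(27, SET)): offset=27
After 6 (seek(-4, CUR)): offset=23
After 7 (read(7)): returned 'HFJKG40', offset=30
After 8 (tell()): offset=30
After 9 (read(6)): returned '', offset=30
After 10 (read(6)): returned '', offset=30
After 11 (seek(-4, CUR)): offset=26

Answer: 3IGOOU8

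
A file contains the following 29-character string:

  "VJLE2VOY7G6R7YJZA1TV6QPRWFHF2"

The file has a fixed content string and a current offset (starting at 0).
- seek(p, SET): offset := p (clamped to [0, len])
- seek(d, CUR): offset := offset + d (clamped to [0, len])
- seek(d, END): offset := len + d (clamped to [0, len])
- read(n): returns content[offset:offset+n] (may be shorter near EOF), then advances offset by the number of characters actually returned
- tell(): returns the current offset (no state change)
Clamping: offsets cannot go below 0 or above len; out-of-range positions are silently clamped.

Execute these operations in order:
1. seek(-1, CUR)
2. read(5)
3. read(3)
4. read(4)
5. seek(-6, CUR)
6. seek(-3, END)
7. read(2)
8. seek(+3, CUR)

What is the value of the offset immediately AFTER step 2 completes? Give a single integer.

Answer: 5

Derivation:
After 1 (seek(-1, CUR)): offset=0
After 2 (read(5)): returned 'VJLE2', offset=5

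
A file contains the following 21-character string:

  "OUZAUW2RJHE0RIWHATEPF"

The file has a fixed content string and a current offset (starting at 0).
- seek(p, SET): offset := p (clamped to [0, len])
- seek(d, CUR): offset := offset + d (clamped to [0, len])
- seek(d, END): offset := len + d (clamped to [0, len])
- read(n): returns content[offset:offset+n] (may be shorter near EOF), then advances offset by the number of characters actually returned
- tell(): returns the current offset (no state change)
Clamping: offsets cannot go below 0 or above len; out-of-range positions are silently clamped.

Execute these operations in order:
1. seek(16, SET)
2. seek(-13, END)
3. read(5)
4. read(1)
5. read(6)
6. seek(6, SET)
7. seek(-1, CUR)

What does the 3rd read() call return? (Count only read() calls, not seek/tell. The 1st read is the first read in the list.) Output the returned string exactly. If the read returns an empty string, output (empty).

Answer: WHATEP

Derivation:
After 1 (seek(16, SET)): offset=16
After 2 (seek(-13, END)): offset=8
After 3 (read(5)): returned 'JHE0R', offset=13
After 4 (read(1)): returned 'I', offset=14
After 5 (read(6)): returned 'WHATEP', offset=20
After 6 (seek(6, SET)): offset=6
After 7 (seek(-1, CUR)): offset=5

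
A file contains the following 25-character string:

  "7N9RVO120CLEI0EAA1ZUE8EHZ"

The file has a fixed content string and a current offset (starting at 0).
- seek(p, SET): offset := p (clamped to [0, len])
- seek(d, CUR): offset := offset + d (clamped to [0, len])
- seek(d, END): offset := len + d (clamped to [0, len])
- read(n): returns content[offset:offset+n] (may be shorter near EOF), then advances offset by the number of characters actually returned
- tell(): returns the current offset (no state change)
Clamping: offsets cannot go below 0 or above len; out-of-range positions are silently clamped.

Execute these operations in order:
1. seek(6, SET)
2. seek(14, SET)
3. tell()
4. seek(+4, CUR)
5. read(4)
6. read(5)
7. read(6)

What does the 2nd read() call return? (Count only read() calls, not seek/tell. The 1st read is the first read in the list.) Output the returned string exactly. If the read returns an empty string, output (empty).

After 1 (seek(6, SET)): offset=6
After 2 (seek(14, SET)): offset=14
After 3 (tell()): offset=14
After 4 (seek(+4, CUR)): offset=18
After 5 (read(4)): returned 'ZUE8', offset=22
After 6 (read(5)): returned 'EHZ', offset=25
After 7 (read(6)): returned '', offset=25

Answer: EHZ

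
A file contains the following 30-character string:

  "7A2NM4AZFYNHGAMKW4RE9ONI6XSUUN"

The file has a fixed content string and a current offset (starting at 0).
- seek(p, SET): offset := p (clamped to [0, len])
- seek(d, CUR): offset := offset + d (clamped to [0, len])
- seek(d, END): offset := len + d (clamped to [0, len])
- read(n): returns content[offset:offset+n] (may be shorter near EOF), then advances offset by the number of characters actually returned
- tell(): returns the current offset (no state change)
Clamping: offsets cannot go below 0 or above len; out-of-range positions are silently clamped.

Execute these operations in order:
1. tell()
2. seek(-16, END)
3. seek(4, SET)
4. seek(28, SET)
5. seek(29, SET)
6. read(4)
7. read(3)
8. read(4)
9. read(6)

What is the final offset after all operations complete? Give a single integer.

After 1 (tell()): offset=0
After 2 (seek(-16, END)): offset=14
After 3 (seek(4, SET)): offset=4
After 4 (seek(28, SET)): offset=28
After 5 (seek(29, SET)): offset=29
After 6 (read(4)): returned 'N', offset=30
After 7 (read(3)): returned '', offset=30
After 8 (read(4)): returned '', offset=30
After 9 (read(6)): returned '', offset=30

Answer: 30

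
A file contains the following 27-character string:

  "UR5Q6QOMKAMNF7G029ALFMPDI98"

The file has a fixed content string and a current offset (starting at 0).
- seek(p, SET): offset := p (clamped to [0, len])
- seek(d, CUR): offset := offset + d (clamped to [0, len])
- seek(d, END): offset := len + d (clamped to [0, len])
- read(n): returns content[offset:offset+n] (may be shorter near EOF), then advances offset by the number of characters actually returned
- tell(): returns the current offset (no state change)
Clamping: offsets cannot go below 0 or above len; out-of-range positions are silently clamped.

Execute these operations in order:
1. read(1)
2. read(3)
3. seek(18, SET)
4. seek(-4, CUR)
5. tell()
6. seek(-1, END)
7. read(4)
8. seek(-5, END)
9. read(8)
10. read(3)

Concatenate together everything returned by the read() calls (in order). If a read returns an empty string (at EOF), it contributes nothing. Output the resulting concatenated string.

After 1 (read(1)): returned 'U', offset=1
After 2 (read(3)): returned 'R5Q', offset=4
After 3 (seek(18, SET)): offset=18
After 4 (seek(-4, CUR)): offset=14
After 5 (tell()): offset=14
After 6 (seek(-1, END)): offset=26
After 7 (read(4)): returned '8', offset=27
After 8 (seek(-5, END)): offset=22
After 9 (read(8)): returned 'PDI98', offset=27
After 10 (read(3)): returned '', offset=27

Answer: UR5Q8PDI98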